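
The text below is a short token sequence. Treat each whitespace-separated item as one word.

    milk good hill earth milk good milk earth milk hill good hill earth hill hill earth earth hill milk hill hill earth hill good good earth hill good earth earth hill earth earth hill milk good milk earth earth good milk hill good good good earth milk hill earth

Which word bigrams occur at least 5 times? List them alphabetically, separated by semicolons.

earth hill; hill earth

Bigram counts meeting the condition (at least 5 times):
  earth hill: 6
  hill earth: 6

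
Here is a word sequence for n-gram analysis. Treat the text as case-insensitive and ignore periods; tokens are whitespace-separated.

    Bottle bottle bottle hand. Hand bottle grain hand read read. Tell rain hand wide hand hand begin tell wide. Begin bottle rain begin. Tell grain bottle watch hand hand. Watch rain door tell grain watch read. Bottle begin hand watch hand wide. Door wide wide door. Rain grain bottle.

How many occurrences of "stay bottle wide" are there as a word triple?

Scanning the 47 overlapping trigram windows for "stay bottle wide":
  (none found)

0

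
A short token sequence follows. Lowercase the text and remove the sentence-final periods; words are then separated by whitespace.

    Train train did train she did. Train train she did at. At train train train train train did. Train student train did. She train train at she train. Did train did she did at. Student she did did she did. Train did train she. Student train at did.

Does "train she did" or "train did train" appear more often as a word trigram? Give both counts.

"train she did": 2 occurrences
"train did train": 4 occurrences

"train did train" (4 vs 2)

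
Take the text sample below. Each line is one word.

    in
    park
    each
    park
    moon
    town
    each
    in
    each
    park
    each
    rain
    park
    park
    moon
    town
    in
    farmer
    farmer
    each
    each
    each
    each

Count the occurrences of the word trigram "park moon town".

2

Scanning the 21 overlapping trigram windows for "park moon town":
  position 4–6: park moon town
  position 14–16: park moon town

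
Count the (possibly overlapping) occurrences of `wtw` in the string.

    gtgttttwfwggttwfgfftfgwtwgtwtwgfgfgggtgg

Sliding a length-3 window over the 40 characters (38 positions):
  position 23–25: wtw
  position 28–30: wtw

2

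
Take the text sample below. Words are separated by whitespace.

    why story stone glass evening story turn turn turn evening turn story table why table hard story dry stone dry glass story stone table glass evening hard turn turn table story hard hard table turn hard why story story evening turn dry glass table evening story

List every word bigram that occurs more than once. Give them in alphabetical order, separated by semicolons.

Bigram counts meeting the condition (more than once):
  dry glass: 2
  evening story: 2
  evening turn: 2
  glass evening: 2
  story stone: 2
  turn turn: 3
  why story: 2

dry glass; evening story; evening turn; glass evening; story stone; turn turn; why story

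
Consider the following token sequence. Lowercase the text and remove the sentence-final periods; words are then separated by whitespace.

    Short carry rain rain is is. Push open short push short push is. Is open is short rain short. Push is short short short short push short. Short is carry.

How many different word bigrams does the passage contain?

19

30 tokens → 29 bigram windows in total.
Repeated bigrams (each contributes count−1 duplicates):
  short push: 4
  short short: 4
  is is: 2
  is short: 2
  push is: 2
  push short: 2
10 duplicate windows → 29 − 10 = 19 distinct.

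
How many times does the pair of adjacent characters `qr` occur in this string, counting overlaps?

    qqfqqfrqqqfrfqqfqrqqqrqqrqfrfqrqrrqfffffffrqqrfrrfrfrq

6

Sliding a length-2 window over the 54 characters (53 positions):
  position 17–18: qr
  position 21–22: qr
  position 24–25: qr
  position 30–31: qr
  position 32–33: qr
  position 45–46: qr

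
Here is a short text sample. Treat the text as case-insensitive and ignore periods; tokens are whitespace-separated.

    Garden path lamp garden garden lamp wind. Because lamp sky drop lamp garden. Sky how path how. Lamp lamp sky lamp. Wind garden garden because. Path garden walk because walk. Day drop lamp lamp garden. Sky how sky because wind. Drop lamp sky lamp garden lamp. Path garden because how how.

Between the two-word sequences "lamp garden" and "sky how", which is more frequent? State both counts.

"lamp garden" (4 vs 2)

"lamp garden": 4 occurrences
"sky how": 2 occurrences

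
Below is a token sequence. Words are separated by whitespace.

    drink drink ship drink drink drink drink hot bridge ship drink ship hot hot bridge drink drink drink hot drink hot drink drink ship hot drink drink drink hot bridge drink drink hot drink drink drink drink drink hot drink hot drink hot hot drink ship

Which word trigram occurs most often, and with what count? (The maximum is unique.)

Trigram frequencies (highest first):
  drink drink drink: 7
  drink drink hot: 5
  drink hot drink: 5
  hot drink hot: 3
  hot drink drink: 3
  drink drink ship: 2
  … (15 more, each ≤ 2)

"drink drink drink", 7 times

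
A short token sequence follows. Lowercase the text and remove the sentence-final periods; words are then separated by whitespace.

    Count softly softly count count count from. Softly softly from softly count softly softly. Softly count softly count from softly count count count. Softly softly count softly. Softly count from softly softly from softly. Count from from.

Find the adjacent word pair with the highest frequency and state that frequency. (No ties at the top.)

Bigram frequencies (highest first):
  softly count: 8
  softly softly: 7
  count softly: 5
  from softly: 5
  count count: 4
  count from: 4
  … (2 more, each ≤ 2)

"softly count", 8 times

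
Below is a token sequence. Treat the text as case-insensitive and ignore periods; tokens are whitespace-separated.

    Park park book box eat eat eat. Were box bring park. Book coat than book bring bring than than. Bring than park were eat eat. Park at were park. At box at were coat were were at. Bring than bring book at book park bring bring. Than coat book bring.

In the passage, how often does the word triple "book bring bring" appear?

Scanning the 48 overlapping trigram windows for "book bring bring":
  position 15–17: book bring bring

1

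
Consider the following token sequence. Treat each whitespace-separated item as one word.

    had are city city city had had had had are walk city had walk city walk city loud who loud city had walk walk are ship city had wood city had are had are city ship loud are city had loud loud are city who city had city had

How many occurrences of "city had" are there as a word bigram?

Scanning the 48 overlapping bigram windows for "city had":
  position 5–6: city had
  position 12–13: city had
  position 21–22: city had
  position 27–28: city had
  position 30–31: city had
  position 39–40: city had
  position 46–47: city had
  position 48–49: city had

8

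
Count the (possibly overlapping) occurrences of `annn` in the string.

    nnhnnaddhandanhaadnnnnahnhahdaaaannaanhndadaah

0

Sliding a length-4 window over the 46 characters (43 positions):
  (no match at any position)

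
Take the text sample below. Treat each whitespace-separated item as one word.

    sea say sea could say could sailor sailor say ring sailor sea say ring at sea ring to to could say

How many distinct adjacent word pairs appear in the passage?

17

21 tokens → 20 bigram windows in total.
Repeated bigrams (each contributes count−1 duplicates):
  could say: 2
  say ring: 2
  sea say: 2
3 duplicate windows → 20 − 3 = 17 distinct.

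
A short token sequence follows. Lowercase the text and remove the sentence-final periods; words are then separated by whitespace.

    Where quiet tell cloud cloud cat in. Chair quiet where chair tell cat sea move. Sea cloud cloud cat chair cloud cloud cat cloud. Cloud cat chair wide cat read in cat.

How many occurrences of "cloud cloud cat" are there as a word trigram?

4

Scanning the 30 overlapping trigram windows for "cloud cloud cat":
  position 4–6: cloud cloud cat
  position 17–19: cloud cloud cat
  position 21–23: cloud cloud cat
  position 24–26: cloud cloud cat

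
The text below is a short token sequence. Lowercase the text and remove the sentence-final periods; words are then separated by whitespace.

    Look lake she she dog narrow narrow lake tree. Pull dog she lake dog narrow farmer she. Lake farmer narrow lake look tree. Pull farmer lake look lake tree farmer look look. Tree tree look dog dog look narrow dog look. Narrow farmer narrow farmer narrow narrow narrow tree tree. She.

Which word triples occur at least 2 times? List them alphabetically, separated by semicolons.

Trigram counts meeting the condition (at least 2 times):
  dog look narrow: 2
  narrow farmer narrow: 2

dog look narrow; narrow farmer narrow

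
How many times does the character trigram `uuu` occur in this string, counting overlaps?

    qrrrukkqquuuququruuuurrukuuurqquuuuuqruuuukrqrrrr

9

Sliding a length-3 window over the 49 characters (47 positions):
  position 10–12: uuu
  position 18–20: uuu
  position 19–21: uuu
  position 26–28: uuu
  position 32–34: uuu
  position 33–35: uuu
  position 34–36: uuu
  position 39–41: uuu
  position 40–42: uuu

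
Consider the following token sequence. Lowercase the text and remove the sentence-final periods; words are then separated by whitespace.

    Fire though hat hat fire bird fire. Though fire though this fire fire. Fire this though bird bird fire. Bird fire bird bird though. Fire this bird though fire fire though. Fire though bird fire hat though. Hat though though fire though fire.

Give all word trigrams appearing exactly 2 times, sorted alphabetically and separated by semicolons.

Trigram counts meeting the condition (exactly 2 times):
  bird fire bird: 2
  bird though fire: 2
  fire bird fire: 2

bird fire bird; bird though fire; fire bird fire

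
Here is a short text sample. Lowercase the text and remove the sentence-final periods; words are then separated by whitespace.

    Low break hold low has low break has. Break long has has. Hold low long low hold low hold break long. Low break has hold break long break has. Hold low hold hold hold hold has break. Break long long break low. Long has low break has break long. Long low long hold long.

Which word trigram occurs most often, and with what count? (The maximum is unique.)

"low break has", 3 times

Trigram frequencies (highest first):
  low break has: 3
  has low break: 2
  break has break: 2
  has break long: 2
  has hold low: 2
  hold low hold: 2
  … (35 more, each ≤ 2)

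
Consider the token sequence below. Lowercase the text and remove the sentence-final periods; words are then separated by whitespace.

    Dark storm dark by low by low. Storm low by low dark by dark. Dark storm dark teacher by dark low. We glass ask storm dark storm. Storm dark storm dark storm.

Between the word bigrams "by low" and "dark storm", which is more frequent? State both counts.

"by low": 3 occurrences
"dark storm": 5 occurrences

"dark storm" (5 vs 3)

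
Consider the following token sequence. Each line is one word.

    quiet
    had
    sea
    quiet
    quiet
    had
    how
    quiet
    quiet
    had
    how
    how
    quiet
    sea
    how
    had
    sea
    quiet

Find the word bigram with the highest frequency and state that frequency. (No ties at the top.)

"quiet had", 3 times

Bigram frequencies (highest first):
  quiet had: 3
  had sea: 2
  sea quiet: 2
  quiet quiet: 2
  had how: 2
  how quiet: 2
  … (4 more, each ≤ 1)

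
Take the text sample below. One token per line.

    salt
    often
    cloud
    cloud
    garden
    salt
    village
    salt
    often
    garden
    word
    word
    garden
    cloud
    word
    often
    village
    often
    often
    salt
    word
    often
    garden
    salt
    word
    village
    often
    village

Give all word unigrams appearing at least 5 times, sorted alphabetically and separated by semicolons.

often; salt; word

Unigram counts meeting the condition (at least 5 times):
  often: 7
  salt: 5
  word: 5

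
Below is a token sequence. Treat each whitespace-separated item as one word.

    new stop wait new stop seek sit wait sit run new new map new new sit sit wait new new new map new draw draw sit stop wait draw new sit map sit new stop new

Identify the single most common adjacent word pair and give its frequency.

Bigram frequencies (highest first):
  new new: 4
  new stop: 3
  stop wait: 2
  wait new: 2
  sit wait: 2
  new map: 2
  … (18 more, each ≤ 2)

"new new", 4 times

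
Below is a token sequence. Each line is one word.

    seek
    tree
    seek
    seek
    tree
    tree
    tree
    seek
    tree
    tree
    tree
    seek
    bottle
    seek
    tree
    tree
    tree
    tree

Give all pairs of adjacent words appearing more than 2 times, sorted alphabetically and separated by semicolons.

seek tree; tree seek; tree tree

Bigram counts meeting the condition (more than 2 times):
  seek tree: 4
  tree seek: 3
  tree tree: 7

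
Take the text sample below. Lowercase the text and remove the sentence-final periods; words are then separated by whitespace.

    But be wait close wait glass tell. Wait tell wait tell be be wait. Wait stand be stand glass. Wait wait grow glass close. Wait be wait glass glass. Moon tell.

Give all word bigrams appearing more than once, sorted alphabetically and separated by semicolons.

be wait; close wait; tell wait; wait glass; wait tell; wait wait

Bigram counts meeting the condition (more than once):
  be wait: 3
  close wait: 2
  tell wait: 2
  wait glass: 2
  wait tell: 2
  wait wait: 2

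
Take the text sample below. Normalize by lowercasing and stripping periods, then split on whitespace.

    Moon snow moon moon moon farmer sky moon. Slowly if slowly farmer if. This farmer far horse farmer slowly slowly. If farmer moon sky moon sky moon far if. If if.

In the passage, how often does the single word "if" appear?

6

Scanning the 31 tokens for "if":
  position 10: if
  position 13: if
  position 21: if
  position 29: if
  position 30: if
  position 31: if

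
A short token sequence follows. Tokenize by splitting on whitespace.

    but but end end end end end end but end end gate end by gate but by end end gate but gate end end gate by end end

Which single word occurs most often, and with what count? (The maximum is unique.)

"end", 15 times

Unigram frequencies (highest first):
  end: 15
  but: 5
  gate: 5
  by: 3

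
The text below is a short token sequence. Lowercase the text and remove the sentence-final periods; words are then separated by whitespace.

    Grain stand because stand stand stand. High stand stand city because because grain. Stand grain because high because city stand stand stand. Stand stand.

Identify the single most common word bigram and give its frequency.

"stand stand", 7 times

Bigram frequencies (highest first):
  stand stand: 7
  grain stand: 2
  stand because: 1
  because stand: 1
  stand high: 1
  high stand: 1
  … (10 more, each ≤ 1)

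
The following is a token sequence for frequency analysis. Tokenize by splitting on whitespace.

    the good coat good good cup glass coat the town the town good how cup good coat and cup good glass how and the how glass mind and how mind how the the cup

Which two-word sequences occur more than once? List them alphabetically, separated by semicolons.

Bigram counts meeting the condition (more than once):
  cup good: 2
  good coat: 2
  the town: 2

cup good; good coat; the town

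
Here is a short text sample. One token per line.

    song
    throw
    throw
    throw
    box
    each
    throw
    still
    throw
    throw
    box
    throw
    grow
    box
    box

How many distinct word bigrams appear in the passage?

15 tokens → 14 bigram windows in total.
Repeated bigrams (each contributes count−1 duplicates):
  throw throw: 3
  throw box: 2
3 duplicate windows → 14 − 3 = 11 distinct.

11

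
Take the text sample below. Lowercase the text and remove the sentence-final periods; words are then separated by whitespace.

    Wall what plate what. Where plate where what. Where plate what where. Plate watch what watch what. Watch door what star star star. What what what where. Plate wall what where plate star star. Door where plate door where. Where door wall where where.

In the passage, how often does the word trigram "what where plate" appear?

Scanning the 42 overlapping trigram windows for "what where plate":
  position 4–6: what where plate
  position 8–10: what where plate
  position 11–13: what where plate
  position 26–28: what where plate
  position 30–32: what where plate

5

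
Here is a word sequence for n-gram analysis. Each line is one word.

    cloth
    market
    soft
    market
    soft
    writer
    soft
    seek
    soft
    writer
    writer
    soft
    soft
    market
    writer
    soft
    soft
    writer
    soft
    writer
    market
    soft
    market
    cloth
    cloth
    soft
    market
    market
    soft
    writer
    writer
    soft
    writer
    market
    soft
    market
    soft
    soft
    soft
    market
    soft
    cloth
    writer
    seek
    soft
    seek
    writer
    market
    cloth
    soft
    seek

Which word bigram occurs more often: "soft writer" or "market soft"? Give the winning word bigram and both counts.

"soft writer": 6 occurrences
"market soft": 7 occurrences

"market soft" (7 vs 6)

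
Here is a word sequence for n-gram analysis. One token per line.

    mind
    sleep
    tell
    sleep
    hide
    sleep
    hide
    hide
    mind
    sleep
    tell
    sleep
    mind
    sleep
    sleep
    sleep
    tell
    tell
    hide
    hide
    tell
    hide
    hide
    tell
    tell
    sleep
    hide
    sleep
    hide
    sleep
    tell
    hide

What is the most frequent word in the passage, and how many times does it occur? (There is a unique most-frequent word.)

Unigram frequencies (highest first):
  sleep: 11
  hide: 10
  tell: 8
  mind: 3

"sleep", 11 times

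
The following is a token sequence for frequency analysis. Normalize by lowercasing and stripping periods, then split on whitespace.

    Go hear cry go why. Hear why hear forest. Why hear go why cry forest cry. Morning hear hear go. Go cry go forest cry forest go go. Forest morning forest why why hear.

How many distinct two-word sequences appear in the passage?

34 tokens → 33 bigram windows in total.
Repeated bigrams (each contributes count−1 duplicates):
  why hear: 4
  cry forest: 2
  cry go: 2
  forest cry: 2
  forest why: 2
  go forest: 2
  go go: 2
  go why: 2
  … (1 more repeated)
11 duplicate windows → 33 − 11 = 22 distinct.

22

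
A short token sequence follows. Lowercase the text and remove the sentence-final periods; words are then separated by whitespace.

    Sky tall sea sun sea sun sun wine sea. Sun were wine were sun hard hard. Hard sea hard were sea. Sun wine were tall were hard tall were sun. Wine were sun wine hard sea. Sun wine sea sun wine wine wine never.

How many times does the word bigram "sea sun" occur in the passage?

Scanning the 43 overlapping bigram windows for "sea sun":
  position 3–4: sea sun
  position 5–6: sea sun
  position 9–10: sea sun
  position 21–22: sea sun
  position 36–37: sea sun
  position 39–40: sea sun

6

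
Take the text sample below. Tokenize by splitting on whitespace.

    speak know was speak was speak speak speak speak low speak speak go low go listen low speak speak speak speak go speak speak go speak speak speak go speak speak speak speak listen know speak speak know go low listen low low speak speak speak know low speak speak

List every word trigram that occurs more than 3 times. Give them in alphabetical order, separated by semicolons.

Trigram counts meeting the condition (more than 3 times):
  low speak speak: 4
  speak speak go: 4
  speak speak speak: 8

low speak speak; speak speak go; speak speak speak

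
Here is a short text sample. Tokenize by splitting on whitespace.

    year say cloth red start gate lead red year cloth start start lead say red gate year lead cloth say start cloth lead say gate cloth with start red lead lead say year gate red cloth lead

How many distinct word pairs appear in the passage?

37 tokens → 36 bigram windows in total.
Repeated bigrams (each contributes count−1 duplicates):
  lead say: 3
  cloth lead: 2
3 duplicate windows → 36 − 3 = 33 distinct.

33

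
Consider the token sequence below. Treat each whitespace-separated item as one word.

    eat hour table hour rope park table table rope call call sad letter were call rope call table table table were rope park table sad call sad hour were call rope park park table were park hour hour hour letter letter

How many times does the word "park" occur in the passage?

5

Scanning the 41 tokens for "park":
  position 6: park
  position 23: park
  position 32: park
  position 33: park
  position 36: park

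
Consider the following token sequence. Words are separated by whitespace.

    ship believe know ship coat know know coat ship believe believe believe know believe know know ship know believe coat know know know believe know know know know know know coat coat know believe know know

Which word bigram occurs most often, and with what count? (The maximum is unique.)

Bigram frequencies (highest first):
  know know: 10
  believe know: 5
  know believe: 4
  coat know: 3
  ship believe: 2
  know ship: 2
  … (7 more, each ≤ 2)

"know know", 10 times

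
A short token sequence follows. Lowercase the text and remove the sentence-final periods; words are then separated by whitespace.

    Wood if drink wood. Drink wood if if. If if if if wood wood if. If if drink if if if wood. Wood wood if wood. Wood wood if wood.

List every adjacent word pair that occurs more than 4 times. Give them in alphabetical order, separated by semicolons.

if if; wood if; wood wood

Bigram counts meeting the condition (more than 4 times):
  if if: 9
  wood if: 5
  wood wood: 5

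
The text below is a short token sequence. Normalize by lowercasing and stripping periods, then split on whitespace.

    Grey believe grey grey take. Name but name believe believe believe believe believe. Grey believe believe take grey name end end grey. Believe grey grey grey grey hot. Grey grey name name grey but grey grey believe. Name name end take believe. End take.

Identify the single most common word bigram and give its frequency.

"grey grey", 6 times

Bigram frequencies (highest first):
  grey grey: 6
  believe believe: 5
  grey believe: 4
  believe grey: 3
  grey name: 2
  name end: 2
  … (19 more, each ≤ 2)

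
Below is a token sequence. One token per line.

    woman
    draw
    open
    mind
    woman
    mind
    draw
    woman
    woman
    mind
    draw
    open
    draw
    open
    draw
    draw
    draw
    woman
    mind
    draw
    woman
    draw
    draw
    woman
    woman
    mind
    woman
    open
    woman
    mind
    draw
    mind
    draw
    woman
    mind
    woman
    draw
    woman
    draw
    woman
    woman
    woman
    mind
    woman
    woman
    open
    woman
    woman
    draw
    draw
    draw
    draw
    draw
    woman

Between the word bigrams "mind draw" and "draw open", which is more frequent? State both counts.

"mind draw": 5 occurrences
"draw open": 3 occurrences

"mind draw" (5 vs 3)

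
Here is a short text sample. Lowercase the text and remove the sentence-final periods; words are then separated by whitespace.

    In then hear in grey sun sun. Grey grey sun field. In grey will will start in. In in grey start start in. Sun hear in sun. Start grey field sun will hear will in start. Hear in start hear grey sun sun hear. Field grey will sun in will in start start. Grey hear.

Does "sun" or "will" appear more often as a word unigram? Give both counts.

"sun" (9 vs 6)

"sun": 9 occurrences
"will": 6 occurrences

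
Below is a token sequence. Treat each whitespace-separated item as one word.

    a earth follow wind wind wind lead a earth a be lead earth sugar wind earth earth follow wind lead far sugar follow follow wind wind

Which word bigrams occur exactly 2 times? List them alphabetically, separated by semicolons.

Bigram counts meeting the condition (exactly 2 times):
  a earth: 2
  earth follow: 2
  wind lead: 2

a earth; earth follow; wind lead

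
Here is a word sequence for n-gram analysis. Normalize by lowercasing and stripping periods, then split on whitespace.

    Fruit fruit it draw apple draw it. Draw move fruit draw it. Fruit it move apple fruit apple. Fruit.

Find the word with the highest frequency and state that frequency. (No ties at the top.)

"fruit", 6 times

Unigram frequencies (highest first):
  fruit: 6
  it: 4
  draw: 4
  apple: 3
  move: 2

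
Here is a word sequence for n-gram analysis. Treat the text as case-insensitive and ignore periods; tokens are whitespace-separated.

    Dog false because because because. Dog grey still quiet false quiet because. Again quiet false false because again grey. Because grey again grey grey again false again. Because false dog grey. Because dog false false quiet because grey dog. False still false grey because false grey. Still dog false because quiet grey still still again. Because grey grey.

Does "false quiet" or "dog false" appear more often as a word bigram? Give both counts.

"dog false" (4 vs 2)

"false quiet": 2 occurrences
"dog false": 4 occurrences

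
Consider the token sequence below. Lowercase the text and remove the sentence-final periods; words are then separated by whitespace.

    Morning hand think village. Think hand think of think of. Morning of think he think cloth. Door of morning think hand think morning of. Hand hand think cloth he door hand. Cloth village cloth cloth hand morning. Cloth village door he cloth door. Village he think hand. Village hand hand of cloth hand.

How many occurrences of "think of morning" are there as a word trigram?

1

Scanning the 51 overlapping trigram windows for "think of morning":
  position 9–11: think of morning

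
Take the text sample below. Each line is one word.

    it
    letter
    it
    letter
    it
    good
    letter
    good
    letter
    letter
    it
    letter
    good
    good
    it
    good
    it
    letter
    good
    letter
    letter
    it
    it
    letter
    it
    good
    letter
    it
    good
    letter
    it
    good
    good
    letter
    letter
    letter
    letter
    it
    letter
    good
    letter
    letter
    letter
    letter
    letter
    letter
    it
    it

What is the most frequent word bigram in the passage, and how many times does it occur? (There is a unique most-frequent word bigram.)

Bigram frequencies (highest first):
  letter letter: 10
  letter it: 9
  good letter: 7
  it letter: 6
  it good: 5
  letter good: 4
  … (3 more, each ≤ 2)

"letter letter", 10 times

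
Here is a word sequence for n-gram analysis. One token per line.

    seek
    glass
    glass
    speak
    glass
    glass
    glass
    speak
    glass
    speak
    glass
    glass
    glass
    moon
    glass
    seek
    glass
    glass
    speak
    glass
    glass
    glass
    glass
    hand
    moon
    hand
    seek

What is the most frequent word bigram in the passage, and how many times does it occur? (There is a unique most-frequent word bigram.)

"glass glass", 9 times

Bigram frequencies (highest first):
  glass glass: 9
  glass speak: 4
  speak glass: 4
  seek glass: 2
  glass moon: 1
  moon glass: 1
  … (5 more, each ≤ 1)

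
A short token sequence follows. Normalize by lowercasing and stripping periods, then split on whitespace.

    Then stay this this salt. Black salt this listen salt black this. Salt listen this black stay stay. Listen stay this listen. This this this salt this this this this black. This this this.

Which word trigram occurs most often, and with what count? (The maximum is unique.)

"this this this", 4 times

Trigram frequencies (highest first):
  this this this: 4
  this this salt: 2
  then stay this: 1
  stay this this: 1
  this salt black: 1
  salt black salt: 1
  … (22 more, each ≤ 1)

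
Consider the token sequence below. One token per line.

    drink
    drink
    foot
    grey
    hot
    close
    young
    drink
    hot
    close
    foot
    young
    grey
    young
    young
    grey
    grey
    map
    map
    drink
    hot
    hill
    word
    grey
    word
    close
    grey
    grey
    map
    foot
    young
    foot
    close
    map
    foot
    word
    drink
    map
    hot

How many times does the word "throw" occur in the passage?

Scanning the 39 tokens for "throw":
  (none found)

0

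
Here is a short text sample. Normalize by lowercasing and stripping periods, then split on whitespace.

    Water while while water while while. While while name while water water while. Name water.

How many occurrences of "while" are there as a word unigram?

8

Scanning the 15 tokens for "while":
  position 2: while
  position 3: while
  position 5: while
  position 6: while
  position 7: while
  position 8: while
  position 10: while
  position 13: while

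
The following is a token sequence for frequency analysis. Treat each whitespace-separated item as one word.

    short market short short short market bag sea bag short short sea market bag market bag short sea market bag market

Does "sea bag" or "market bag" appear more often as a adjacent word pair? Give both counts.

"market bag" (4 vs 1)

"sea bag": 1 occurrence
"market bag": 4 occurrences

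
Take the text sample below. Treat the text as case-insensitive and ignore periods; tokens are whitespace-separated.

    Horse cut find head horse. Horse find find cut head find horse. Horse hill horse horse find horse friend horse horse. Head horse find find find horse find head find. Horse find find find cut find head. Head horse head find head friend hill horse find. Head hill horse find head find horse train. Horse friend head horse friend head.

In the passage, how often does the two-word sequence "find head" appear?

Scanning the 59 overlapping bigram windows for "find head":
  position 3–4: find head
  position 28–29: find head
  position 36–37: find head
  position 41–42: find head
  position 46–47: find head
  position 50–51: find head

6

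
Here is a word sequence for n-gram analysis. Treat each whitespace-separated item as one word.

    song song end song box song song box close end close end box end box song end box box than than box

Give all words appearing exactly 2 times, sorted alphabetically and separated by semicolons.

close; than

Unigram counts meeting the condition (exactly 2 times):
  close: 2
  than: 2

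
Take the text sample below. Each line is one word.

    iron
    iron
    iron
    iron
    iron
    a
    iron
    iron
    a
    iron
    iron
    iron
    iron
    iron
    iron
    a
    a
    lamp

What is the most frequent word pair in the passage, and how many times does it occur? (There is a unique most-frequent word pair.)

Bigram frequencies (highest first):
  iron iron: 10
  iron a: 3
  a iron: 2
  a a: 1
  a lamp: 1

"iron iron", 10 times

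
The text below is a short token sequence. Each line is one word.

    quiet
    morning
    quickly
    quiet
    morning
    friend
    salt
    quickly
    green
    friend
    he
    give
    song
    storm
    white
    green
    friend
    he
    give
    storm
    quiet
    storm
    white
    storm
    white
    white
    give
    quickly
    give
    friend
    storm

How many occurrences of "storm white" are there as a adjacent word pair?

3

Scanning the 30 overlapping bigram windows for "storm white":
  position 14–15: storm white
  position 22–23: storm white
  position 24–25: storm white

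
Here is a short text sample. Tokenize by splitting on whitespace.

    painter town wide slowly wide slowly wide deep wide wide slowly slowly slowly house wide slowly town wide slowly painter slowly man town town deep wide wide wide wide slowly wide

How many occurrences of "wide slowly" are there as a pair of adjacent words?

6

Scanning the 30 overlapping bigram windows for "wide slowly":
  position 3–4: wide slowly
  position 5–6: wide slowly
  position 10–11: wide slowly
  position 15–16: wide slowly
  position 18–19: wide slowly
  position 29–30: wide slowly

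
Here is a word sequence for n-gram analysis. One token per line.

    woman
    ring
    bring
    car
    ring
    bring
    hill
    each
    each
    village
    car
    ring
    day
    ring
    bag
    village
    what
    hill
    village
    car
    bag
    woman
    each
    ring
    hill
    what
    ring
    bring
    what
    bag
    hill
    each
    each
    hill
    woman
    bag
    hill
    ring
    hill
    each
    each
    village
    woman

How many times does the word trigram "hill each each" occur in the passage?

Scanning the 41 overlapping trigram windows for "hill each each":
  position 7–9: hill each each
  position 31–33: hill each each
  position 39–41: hill each each

3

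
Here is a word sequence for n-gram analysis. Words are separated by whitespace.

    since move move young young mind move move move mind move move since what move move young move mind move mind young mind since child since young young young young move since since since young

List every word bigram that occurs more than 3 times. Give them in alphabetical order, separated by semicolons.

Bigram counts meeting the condition (more than 3 times):
  move move: 5
  young young: 4

move move; young young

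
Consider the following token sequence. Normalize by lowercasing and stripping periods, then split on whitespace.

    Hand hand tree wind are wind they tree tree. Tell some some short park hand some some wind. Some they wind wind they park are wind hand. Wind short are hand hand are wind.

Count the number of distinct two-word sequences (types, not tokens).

28

34 tokens → 33 bigram windows in total.
Repeated bigrams (each contributes count−1 duplicates):
  are wind: 3
  hand hand: 2
  some some: 2
  wind they: 2
5 duplicate windows → 33 − 5 = 28 distinct.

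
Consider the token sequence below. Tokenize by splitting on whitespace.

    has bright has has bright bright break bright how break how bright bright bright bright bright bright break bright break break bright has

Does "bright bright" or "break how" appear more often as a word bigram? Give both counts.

"bright bright": 6 occurrences
"break how": 1 occurrence

"bright bright" (6 vs 1)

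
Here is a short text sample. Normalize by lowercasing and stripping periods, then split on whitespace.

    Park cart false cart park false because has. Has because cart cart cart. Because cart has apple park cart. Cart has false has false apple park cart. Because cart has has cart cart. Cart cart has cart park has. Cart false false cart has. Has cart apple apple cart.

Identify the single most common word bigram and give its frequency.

Bigram frequencies (highest first):
  cart cart: 6
  cart has: 5
  has cart: 4
  park cart: 3
  has has: 3
  because cart: 3
  … (18 more, each ≤ 2)

"cart cart", 6 times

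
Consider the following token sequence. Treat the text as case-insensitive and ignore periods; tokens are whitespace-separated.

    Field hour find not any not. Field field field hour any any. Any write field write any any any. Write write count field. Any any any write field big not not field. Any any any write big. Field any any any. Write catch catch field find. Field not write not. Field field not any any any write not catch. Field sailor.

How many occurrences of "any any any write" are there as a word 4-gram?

Scanning the 58 overlapping 4-gram windows for "any any any write":
  position 11–14: any any any write
  position 17–20: any any any write
  position 24–27: any any any write
  position 33–36: any any any write
  position 39–42: any any any write
  position 54–57: any any any write

6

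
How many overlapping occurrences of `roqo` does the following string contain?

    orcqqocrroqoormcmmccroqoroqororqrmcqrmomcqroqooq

Sliding a length-4 window over the 48 characters (45 positions):
  position 9–12: roqo
  position 21–24: roqo
  position 25–28: roqo
  position 43–46: roqo

4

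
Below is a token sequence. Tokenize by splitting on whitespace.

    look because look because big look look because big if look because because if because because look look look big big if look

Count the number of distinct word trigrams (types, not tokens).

23 tokens → 21 trigram windows in total.
Repeated trigrams (each contributes count−1 duplicates):
  big if look: 2
  look because big: 2
2 duplicate windows → 21 − 2 = 19 distinct.

19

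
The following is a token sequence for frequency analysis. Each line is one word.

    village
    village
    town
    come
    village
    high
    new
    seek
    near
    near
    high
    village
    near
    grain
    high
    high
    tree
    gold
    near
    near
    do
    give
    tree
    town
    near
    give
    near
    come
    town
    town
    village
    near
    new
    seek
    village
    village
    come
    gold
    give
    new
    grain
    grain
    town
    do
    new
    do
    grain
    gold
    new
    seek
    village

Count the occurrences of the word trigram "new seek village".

Scanning the 49 overlapping trigram windows for "new seek village":
  position 33–35: new seek village
  position 49–51: new seek village

2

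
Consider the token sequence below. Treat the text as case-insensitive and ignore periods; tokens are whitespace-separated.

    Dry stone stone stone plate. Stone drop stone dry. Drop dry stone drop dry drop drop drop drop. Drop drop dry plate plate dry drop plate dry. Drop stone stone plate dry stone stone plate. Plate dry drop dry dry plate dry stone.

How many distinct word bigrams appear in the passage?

15

43 tokens → 42 bigram windows in total.
Repeated bigrams (each contributes count−1 duplicates):
  drop drop: 5
  dry drop: 5
  plate dry: 5
  drop dry: 4
  dry stone: 4
  stone stone: 4
  stone plate: 3
  drop stone: 2
  … (3 more repeated)
27 duplicate windows → 42 − 27 = 15 distinct.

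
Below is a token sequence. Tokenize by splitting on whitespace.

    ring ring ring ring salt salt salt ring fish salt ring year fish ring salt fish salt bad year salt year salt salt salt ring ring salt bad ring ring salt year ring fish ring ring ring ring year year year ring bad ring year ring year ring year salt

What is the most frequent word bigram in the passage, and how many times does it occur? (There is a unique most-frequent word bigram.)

"ring ring", 8 times

Bigram frequencies (highest first):
  ring ring: 8
  ring year: 5
  ring salt: 4
  salt salt: 4
  year ring: 4
  salt ring: 3
  … (12 more, each ≤ 3)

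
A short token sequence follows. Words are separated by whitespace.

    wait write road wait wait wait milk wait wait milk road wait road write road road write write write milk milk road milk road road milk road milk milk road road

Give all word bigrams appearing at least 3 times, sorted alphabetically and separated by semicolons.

Bigram counts meeting the condition (at least 3 times):
  milk road: 5
  road milk: 3
  road road: 3
  wait wait: 3

milk road; road milk; road road; wait wait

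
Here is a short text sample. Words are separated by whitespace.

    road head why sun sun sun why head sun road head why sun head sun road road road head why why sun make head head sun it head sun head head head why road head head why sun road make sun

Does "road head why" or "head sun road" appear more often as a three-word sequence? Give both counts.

"road head why": 3 occurrences
"head sun road": 2 occurrences

"road head why" (3 vs 2)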